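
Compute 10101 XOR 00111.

XOR: 1 when bits differ
  10101
^ 00111
-------
  10010
Decimal: 21 ^ 7 = 18



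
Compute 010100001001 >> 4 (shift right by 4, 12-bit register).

Original: 010100001001 (decimal 1289)
Shift right by 4 positions
Drop the 4 low bits; fill with zeros on the left
Result: 000001010000 (decimal 80)
Equivalent: 1289 >> 4 = 1289 ÷ 2^4 = 80



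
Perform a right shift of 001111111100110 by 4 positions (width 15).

Original: 001111111100110 (decimal 8166)
Shift right by 4 positions
Drop the 4 low bits; fill with zeros on the left
Result: 000000111111110 (decimal 510)
Equivalent: 8166 >> 4 = 8166 ÷ 2^4 = 510



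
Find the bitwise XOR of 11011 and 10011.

XOR: 1 when bits differ
  11011
^ 10011
-------
  01000
Decimal: 27 ^ 19 = 8



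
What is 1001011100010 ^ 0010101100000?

XOR: 1 when bits differ
  1001011100010
^ 0010101100000
---------------
  1011110000010
Decimal: 4834 ^ 1376 = 6018



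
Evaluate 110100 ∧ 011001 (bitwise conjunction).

AND: 1 only when both bits are 1
  110100
& 011001
--------
  010000
Decimal: 52 & 25 = 16



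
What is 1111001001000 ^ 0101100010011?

XOR: 1 when bits differ
  1111001001000
^ 0101100010011
---------------
  1010101011011
Decimal: 7752 ^ 2835 = 5467



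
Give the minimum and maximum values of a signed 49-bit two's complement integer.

For 49-bit two's complement:
Minimum: -2^48 = -281474976710656
Maximum: 2^48 - 1 = 281474976710655



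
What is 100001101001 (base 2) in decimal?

Sum of powers of 2 for each 1-bit:
2^0 + 2^3 + 2^5 + 2^6 + 2^11
= 1 + 8 + 32 + 64 + 2048
= 2153



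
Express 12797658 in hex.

Using repeated division by 16 (digits 10–15 are A–F):
12797658 ÷ 16 = 799853 remainder 10 (A)
799853 ÷ 16 = 49990 remainder 13 (D)
49990 ÷ 16 = 3124 remainder 6
3124 ÷ 16 = 195 remainder 4
195 ÷ 16 = 12 remainder 3
12 ÷ 16 = 0 remainder 12 (C)
Reading remainders bottom to top: C346DA



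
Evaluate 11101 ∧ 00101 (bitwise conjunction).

AND: 1 only when both bits are 1
  11101
& 00101
-------
  00101
Decimal: 29 & 5 = 5



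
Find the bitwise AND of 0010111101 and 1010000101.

AND: 1 only when both bits are 1
  0010111101
& 1010000101
------------
  0010000101
Decimal: 189 & 645 = 133



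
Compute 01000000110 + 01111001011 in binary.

Add column by column from the right: bit + bit + carry-in; write the sum mod 2, carry 1 when the sum is 2 or 3.
carry:  10000011100
        01000000110
+       01111001011
-------------------
       010111010001
(the carry out of the leftmost column, 0, becomes the leading bit)
Decimal check:
  01000000110 = 512 + 4 + 2 = 518
  01111001011 = 512 + 256 + 128 + 64 + 8 + 2 + 1 = 971
  518 + 971 = 1489, and 010111010001 = 1024 + 256 + 128 + 64 + 16 + 1 = 1489 ✓



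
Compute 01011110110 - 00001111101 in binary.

Method 1 - Direct subtraction (column by column from the right: bit − bit − borrow-in; if negative, add 2 and borrow 1 from the next column):
borrow: 00011110010
        01011110110
-       00001111101
-------------------
        01001111001

Method 2 - Add two's complement:
Two's complement of 00001111101: invert → 11110000010, add 1 → 11110000011
  01011110110
+ 11110000011
-------------
 101001111001  (end carry out of the top bit = 1)
Discarding the end carry: 01001111001
Decimal check:
  01011110110 = 512 + 128 + 64 + 32 + 16 + 4 + 2 = 758
  00001111101 = 64 + 32 + 16 + 8 + 4 + 1 = 125
  758 - 125 = 633, and 01001111001 = 512 + 64 + 32 + 16 + 8 + 1 = 633 ✓



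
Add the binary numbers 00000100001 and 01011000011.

Add column by column from the right: bit + bit + carry-in; write the sum mod 2, carry 1 when the sum is 2 or 3.
carry:  00000000110
        00000100001
+       01011000011
-------------------
       001011100100
(the carry out of the leftmost column, 0, becomes the leading bit)
Decimal check:
  00000100001 = 32 + 1 = 33
  01011000011 = 512 + 128 + 64 + 2 + 1 = 707
  33 + 707 = 740, and 001011100100 = 512 + 128 + 64 + 32 + 4 = 740 ✓



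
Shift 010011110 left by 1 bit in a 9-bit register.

Original: 010011110 (decimal 158)
Shift left by 1 position
Append 1 zero on the right
Result: 100111100 (decimal 316)
Equivalent: 158 << 1 = 158 × 2^1 = 316



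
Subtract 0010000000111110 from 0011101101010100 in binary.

Method 1 - Direct subtraction (column by column from the right: bit − bit − borrow-in; if negative, add 2 and borrow 1 from the next column):
borrow: 0000000001111100
        0011101101010100
-       0010000000111110
------------------------
        0001101100010110

Method 2 - Add two's complement:
Two's complement of 0010000000111110: invert → 1101111111000001, add 1 → 1101111111000010
  0011101101010100
+ 1101111111000010
------------------
 10001101100010110  (end carry out of the top bit = 1)
Discarding the end carry: 0001101100010110
Decimal check:
  0011101101010100 = 8192 + 4096 + 2048 + 512 + 256 + 64 + 16 + 4 = 15188
  0010000000111110 = 8192 + 32 + 16 + 8 + 4 + 2 = 8254
  15188 - 8254 = 6934, and 0001101100010110 = 4096 + 2048 + 512 + 256 + 16 + 4 + 2 = 6934 ✓



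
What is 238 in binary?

Using repeated division by 2:
238 ÷ 2 = 119 remainder 0
119 ÷ 2 = 59 remainder 1
59 ÷ 2 = 29 remainder 1
29 ÷ 2 = 14 remainder 1
14 ÷ 2 = 7 remainder 0
7 ÷ 2 = 3 remainder 1
3 ÷ 2 = 1 remainder 1
1 ÷ 2 = 0 remainder 1
Reading remainders bottom to top: 11101110



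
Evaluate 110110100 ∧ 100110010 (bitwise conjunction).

AND: 1 only when both bits are 1
  110110100
& 100110010
-----------
  100110000
Decimal: 436 & 306 = 304



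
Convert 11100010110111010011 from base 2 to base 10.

Sum of powers of 2 for each 1-bit:
2^0 + 2^1 + 2^4 + 2^6 + 2^7 + 2^8 + 2^10 + 2^11 + 2^13 + 2^17 + 2^18 + 2^19
= 1 + 2 + 16 + 64 + 128 + 256 + 1024 + 2048 + 8192 + 131072 + 262144 + 524288
= 929235



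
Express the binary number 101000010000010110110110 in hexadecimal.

Group into 4-bit nibbles from right:
  1010 = A
  0001 = 1
  0000 = 0
  0101 = 5
  1011 = B
  0110 = 6
Result: A105B6



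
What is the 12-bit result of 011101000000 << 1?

Original: 011101000000 (decimal 1856)
Shift left by 1 position
Append 1 zero on the right
Result: 111010000000 (decimal 3712)
Equivalent: 1856 << 1 = 1856 × 2^1 = 3712



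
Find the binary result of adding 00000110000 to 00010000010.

Add column by column from the right: bit + bit + carry-in; write the sum mod 2, carry 1 when the sum is 2 or 3.
carry:  00000000000
        00000110000
+       00010000010
-------------------
       000010110010
(the carry out of the leftmost column, 0, becomes the leading bit)
Decimal check:
  00000110000 = 32 + 16 = 48
  00010000010 = 128 + 2 = 130
  48 + 130 = 178, and 000010110010 = 128 + 32 + 16 + 2 = 178 ✓



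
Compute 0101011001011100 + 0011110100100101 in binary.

Add column by column from the right: bit + bit + carry-in; write the sum mod 2, carry 1 when the sum is 2 or 3.
carry:  1111100011111000
        0101011001011100
+       0011110100100101
------------------------
       01001001110000001
(the carry out of the leftmost column, 0, becomes the leading bit)
Decimal check:
  0101011001011100 = 16384 + 4096 + 1024 + 512 + 64 + 16 + 8 + 4 = 22108
  0011110100100101 = 8192 + 4096 + 2048 + 1024 + 256 + 32 + 4 + 1 = 15653
  22108 + 15653 = 37761, and 01001001110000001 = 32768 + 4096 + 512 + 256 + 128 + 1 = 37761 ✓



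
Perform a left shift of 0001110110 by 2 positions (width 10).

Original: 0001110110 (decimal 118)
Shift left by 2 positions
Append 2 zeros on the right
Result: 0111011000 (decimal 472)
Equivalent: 118 << 2 = 118 × 2^2 = 472



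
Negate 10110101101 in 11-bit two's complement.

Original (sign bit 1, negative): 10110101101
Step 1 - Invert all bits: 01001010010
Step 2 - Add 1: 01001010011
Verification: 10110101101 + 01001010011 = 100000000000; discarding the end carry (carry out of the top bit) leaves the 11-bit value 00000000000, as required for x + (-x)



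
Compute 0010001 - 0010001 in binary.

Method 1 - Direct subtraction (column by column from the right: bit − bit − borrow-in; if negative, add 2 and borrow 1 from the next column):
borrow: 0000000
        0010001
-       0010001
---------------
        0000000

Method 2 - Add two's complement:
Two's complement of 0010001: invert → 1101110, add 1 → 1101111
  0010001
+ 1101111
---------
 10000000  (end carry out of the top bit = 1)
Discarding the end carry: 0000000
Decimal check:
  0010001 = 16 + 1 = 17
  0010001 = 16 + 1 = 17
  17 - 17 = 0, and 0000000 = 0 ✓



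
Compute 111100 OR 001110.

OR: 1 when either bit is 1
  111100
| 001110
--------
  111110
Decimal: 60 | 14 = 62



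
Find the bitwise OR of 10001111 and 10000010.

OR: 1 when either bit is 1
  10001111
| 10000010
----------
  10001111
Decimal: 143 | 130 = 143



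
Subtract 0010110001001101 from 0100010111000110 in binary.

Method 1 - Direct subtraction (column by column from the right: bit − bit − borrow-in; if negative, add 2 and borrow 1 from the next column):
borrow: 0111000011110010
        0100010111000110
-       0010110001001101
------------------------
        0001100101111001

Method 2 - Add two's complement:
Two's complement of 0010110001001101: invert → 1101001110110010, add 1 → 1101001110110011
  0100010111000110
+ 1101001110110011
------------------
 10001100101111001  (end carry out of the top bit = 1)
Discarding the end carry: 0001100101111001
Decimal check:
  0100010111000110 = 16384 + 1024 + 256 + 128 + 64 + 4 + 2 = 17862
  0010110001001101 = 8192 + 2048 + 1024 + 64 + 8 + 4 + 1 = 11341
  17862 - 11341 = 6521, and 0001100101111001 = 4096 + 2048 + 256 + 64 + 32 + 16 + 8 + 1 = 6521 ✓



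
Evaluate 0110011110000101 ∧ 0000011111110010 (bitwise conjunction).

AND: 1 only when both bits are 1
  0110011110000101
& 0000011111110010
------------------
  0000011110000000
Decimal: 26501 & 2034 = 1920



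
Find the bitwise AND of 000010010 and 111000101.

AND: 1 only when both bits are 1
  000010010
& 111000101
-----------
  000000000
Decimal: 18 & 453 = 0



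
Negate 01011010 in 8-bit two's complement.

Original: 01011010
Step 1 - Invert all bits: 10100101
Step 2 - Add 1: 10100110
Verification: 01011010 + 10100110 = 100000000; discarding the end carry (carry out of the top bit) leaves the 8-bit value 00000000, as required for x + (-x)



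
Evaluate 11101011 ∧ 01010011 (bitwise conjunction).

AND: 1 only when both bits are 1
  11101011
& 01010011
----------
  01000011
Decimal: 235 & 83 = 67



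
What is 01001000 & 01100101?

AND: 1 only when both bits are 1
  01001000
& 01100101
----------
  01000000
Decimal: 72 & 101 = 64



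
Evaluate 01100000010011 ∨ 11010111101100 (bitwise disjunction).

OR: 1 when either bit is 1
  01100000010011
| 11010111101100
----------------
  11110111111111
Decimal: 6163 | 13804 = 15871



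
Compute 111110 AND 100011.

AND: 1 only when both bits are 1
  111110
& 100011
--------
  100010
Decimal: 62 & 35 = 34



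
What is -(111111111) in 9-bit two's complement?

Original (sign bit 1, negative): 111111111
Step 1 - Invert all bits: 000000000
Step 2 - Add 1: 000000001
Verification: 111111111 + 000000001 = 1000000000; discarding the end carry (carry out of the top bit) leaves the 9-bit value 000000000, as required for x + (-x)



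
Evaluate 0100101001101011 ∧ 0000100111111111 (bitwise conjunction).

AND: 1 only when both bits are 1
  0100101001101011
& 0000100111111111
------------------
  0000100001101011
Decimal: 19051 & 2559 = 2155



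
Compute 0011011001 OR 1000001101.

OR: 1 when either bit is 1
  0011011001
| 1000001101
------------
  1011011101
Decimal: 217 | 525 = 733



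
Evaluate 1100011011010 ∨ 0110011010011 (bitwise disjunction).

OR: 1 when either bit is 1
  1100011011010
| 0110011010011
---------------
  1110011011011
Decimal: 6362 | 3283 = 7387



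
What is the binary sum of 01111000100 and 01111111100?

Add column by column from the right: bit + bit + carry-in; write the sum mod 2, carry 1 when the sum is 2 or 3.
carry:  11111111000
        01111000100
+       01111111100
-------------------
       011111000000
(the carry out of the leftmost column, 0, becomes the leading bit)
Decimal check:
  01111000100 = 512 + 256 + 128 + 64 + 4 = 964
  01111111100 = 512 + 256 + 128 + 64 + 32 + 16 + 8 + 4 = 1020
  964 + 1020 = 1984, and 011111000000 = 1024 + 512 + 256 + 128 + 64 = 1984 ✓



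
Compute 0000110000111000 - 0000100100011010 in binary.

Method 1 - Direct subtraction (column by column from the right: bit − bit − borrow-in; if negative, add 2 and borrow 1 from the next column):
borrow: 0000011000111100
        0000110000111000
-       0000100100011010
------------------------
        0000001100011110

Method 2 - Add two's complement:
Two's complement of 0000100100011010: invert → 1111011011100101, add 1 → 1111011011100110
  0000110000111000
+ 1111011011100110
------------------
 10000001100011110  (end carry out of the top bit = 1)
Discarding the end carry: 0000001100011110
Decimal check:
  0000110000111000 = 2048 + 1024 + 32 + 16 + 8 = 3128
  0000100100011010 = 2048 + 256 + 16 + 8 + 2 = 2330
  3128 - 2330 = 798, and 0000001100011110 = 512 + 256 + 16 + 8 + 4 + 2 = 798 ✓



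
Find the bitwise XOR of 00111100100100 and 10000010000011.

XOR: 1 when bits differ
  00111100100100
^ 10000010000011
----------------
  10111110100111
Decimal: 3876 ^ 8323 = 12199



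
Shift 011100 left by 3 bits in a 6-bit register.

Original: 011100 (decimal 28)
Shift left by 3 positions
Append 3 zeros on the right and drop the 3 high bits that overflow the 6-bit width
Result: 100000 (decimal 32)
Equivalent: 28 << 3 = 28 × 2^3 = 224, truncated to 6 bits = 32



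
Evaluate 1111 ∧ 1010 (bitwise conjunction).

AND: 1 only when both bits are 1
  1111
& 1010
------
  1010
Decimal: 15 & 10 = 10



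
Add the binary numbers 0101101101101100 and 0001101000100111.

Add column by column from the right: bit + bit + carry-in; write the sum mod 2, carry 1 when the sum is 2 or 3.
carry:  0011010011011000
        0101101101101100
+       0001101000100111
------------------------
       00111010110010011
(the carry out of the leftmost column, 0, becomes the leading bit)
Decimal check:
  0101101101101100 = 16384 + 4096 + 2048 + 512 + 256 + 64 + 32 + 8 + 4 = 23404
  0001101000100111 = 4096 + 2048 + 512 + 32 + 4 + 2 + 1 = 6695
  23404 + 6695 = 30099, and 00111010110010011 = 16384 + 8192 + 4096 + 1024 + 256 + 128 + 16 + 2 + 1 = 30099 ✓



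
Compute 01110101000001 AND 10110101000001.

AND: 1 only when both bits are 1
  01110101000001
& 10110101000001
----------------
  00110101000001
Decimal: 7489 & 11585 = 3393



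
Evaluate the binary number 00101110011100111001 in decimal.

Sum of powers of 2 for each 1-bit:
2^0 + 2^3 + 2^4 + 2^5 + 2^8 + 2^9 + 2^10 + 2^13 + 2^14 + 2^15 + 2^17
= 1 + 8 + 16 + 32 + 256 + 512 + 1024 + 8192 + 16384 + 32768 + 131072
= 190265



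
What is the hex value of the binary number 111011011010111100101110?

Group into 4-bit nibbles from right:
  1110 = E
  1101 = D
  1010 = A
  1111 = F
  0010 = 2
  1110 = E
Result: EDAF2E



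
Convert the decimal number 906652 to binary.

Using repeated division by 2:
906652 ÷ 2 = 453326 remainder 0
453326 ÷ 2 = 226663 remainder 0
226663 ÷ 2 = 113331 remainder 1
113331 ÷ 2 = 56665 remainder 1
56665 ÷ 2 = 28332 remainder 1
28332 ÷ 2 = 14166 remainder 0
14166 ÷ 2 = 7083 remainder 0
7083 ÷ 2 = 3541 remainder 1
3541 ÷ 2 = 1770 remainder 1
1770 ÷ 2 = 885 remainder 0
885 ÷ 2 = 442 remainder 1
442 ÷ 2 = 221 remainder 0
221 ÷ 2 = 110 remainder 1
110 ÷ 2 = 55 remainder 0
55 ÷ 2 = 27 remainder 1
27 ÷ 2 = 13 remainder 1
13 ÷ 2 = 6 remainder 1
6 ÷ 2 = 3 remainder 0
3 ÷ 2 = 1 remainder 1
1 ÷ 2 = 0 remainder 1
Reading remainders bottom to top: 11011101010110011100



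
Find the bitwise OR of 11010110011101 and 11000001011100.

OR: 1 when either bit is 1
  11010110011101
| 11000001011100
----------------
  11010111011101
Decimal: 13725 | 12380 = 13789



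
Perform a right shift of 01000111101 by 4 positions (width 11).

Original: 01000111101 (decimal 573)
Shift right by 4 positions
Drop the 4 low bits; fill with zeros on the left
Result: 00000100011 (decimal 35)
Equivalent: 573 >> 4 = 573 ÷ 2^4 = 35



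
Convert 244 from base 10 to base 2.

Using repeated division by 2:
244 ÷ 2 = 122 remainder 0
122 ÷ 2 = 61 remainder 0
61 ÷ 2 = 30 remainder 1
30 ÷ 2 = 15 remainder 0
15 ÷ 2 = 7 remainder 1
7 ÷ 2 = 3 remainder 1
3 ÷ 2 = 1 remainder 1
1 ÷ 2 = 0 remainder 1
Reading remainders bottom to top: 11110100



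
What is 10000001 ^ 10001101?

XOR: 1 when bits differ
  10000001
^ 10001101
----------
  00001100
Decimal: 129 ^ 141 = 12



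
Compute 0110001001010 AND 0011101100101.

AND: 1 only when both bits are 1
  0110001001010
& 0011101100101
---------------
  0010001000000
Decimal: 3146 & 1893 = 1088



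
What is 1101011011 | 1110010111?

OR: 1 when either bit is 1
  1101011011
| 1110010111
------------
  1111011111
Decimal: 859 | 919 = 991



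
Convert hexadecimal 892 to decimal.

Expand by place value (powers of 16):
892 = 8 × 16^2 + 9 × 16^1 + 2 × 16^0
= 8 × 256 + 9 × 16 + 2 × 1
= 2048 + 144 + 2
= 2194



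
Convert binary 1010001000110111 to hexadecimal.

Group into 4-bit nibbles from right:
  1010 = A
  0010 = 2
  0011 = 3
  0111 = 7
Result: A237



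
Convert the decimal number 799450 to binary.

Using repeated division by 2:
799450 ÷ 2 = 399725 remainder 0
399725 ÷ 2 = 199862 remainder 1
199862 ÷ 2 = 99931 remainder 0
99931 ÷ 2 = 49965 remainder 1
49965 ÷ 2 = 24982 remainder 1
24982 ÷ 2 = 12491 remainder 0
12491 ÷ 2 = 6245 remainder 1
6245 ÷ 2 = 3122 remainder 1
3122 ÷ 2 = 1561 remainder 0
1561 ÷ 2 = 780 remainder 1
780 ÷ 2 = 390 remainder 0
390 ÷ 2 = 195 remainder 0
195 ÷ 2 = 97 remainder 1
97 ÷ 2 = 48 remainder 1
48 ÷ 2 = 24 remainder 0
24 ÷ 2 = 12 remainder 0
12 ÷ 2 = 6 remainder 0
6 ÷ 2 = 3 remainder 0
3 ÷ 2 = 1 remainder 1
1 ÷ 2 = 0 remainder 1
Reading remainders bottom to top: 11000011001011011010



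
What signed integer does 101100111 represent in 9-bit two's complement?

Binary: 101100111
Sign bit: 1 (negative)
Invert: 010011000
Add 1:  010011001
Magnitude: 010011001 = 128 + 16 + 8 + 1 = 153
Value: -153



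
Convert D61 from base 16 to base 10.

Expand by place value (powers of 16):
Digit values: D = 13
D61 = 13 × 16^2 + 6 × 16^1 + 1 × 16^0
= 13 × 256 + 6 × 16 + 1 × 1
= 3328 + 96 + 1
= 3425



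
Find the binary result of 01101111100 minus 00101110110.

Method 1 - Direct subtraction (column by column from the right: bit − bit − borrow-in; if negative, add 2 and borrow 1 from the next column):
borrow: 00000001100
        01101111100
-       00101110110
-------------------
        01000000110

Method 2 - Add two's complement:
Two's complement of 00101110110: invert → 11010001001, add 1 → 11010001010
  01101111100
+ 11010001010
-------------
 101000000110  (end carry out of the top bit = 1)
Discarding the end carry: 01000000110
Decimal check:
  01101111100 = 512 + 256 + 64 + 32 + 16 + 8 + 4 = 892
  00101110110 = 256 + 64 + 32 + 16 + 4 + 2 = 374
  892 - 374 = 518, and 01000000110 = 512 + 4 + 2 = 518 ✓



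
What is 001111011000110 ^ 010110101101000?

XOR: 1 when bits differ
  001111011000110
^ 010110101101000
-----------------
  011001110101110
Decimal: 7878 ^ 11624 = 13230



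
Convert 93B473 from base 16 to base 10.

Expand by place value (powers of 16):
Digit values: B = 11
93B473 = 9 × 16^5 + 3 × 16^4 + 11 × 16^3 + 4 × 16^2 + 7 × 16^1 + 3 × 16^0
= 9 × 1048576 + 3 × 65536 + 11 × 4096 + 4 × 256 + 7 × 16 + 3 × 1
= 9437184 + 196608 + 45056 + 1024 + 112 + 3
= 9679987



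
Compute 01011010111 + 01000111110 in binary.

Add column by column from the right: bit + bit + carry-in; write the sum mod 2, carry 1 when the sum is 2 or 3.
carry:  10111111100
        01011010111
+       01000111110
-------------------
       010100010101
(the carry out of the leftmost column, 0, becomes the leading bit)
Decimal check:
  01011010111 = 512 + 128 + 64 + 16 + 4 + 2 + 1 = 727
  01000111110 = 512 + 32 + 16 + 8 + 4 + 2 = 574
  727 + 574 = 1301, and 010100010101 = 1024 + 256 + 16 + 4 + 1 = 1301 ✓



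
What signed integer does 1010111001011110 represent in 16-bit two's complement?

Binary: 1010111001011110
Sign bit: 1 (negative)
Invert: 0101000110100001
Add 1:  0101000110100010
Magnitude: 0101000110100010 = 16384 + 4096 + 256 + 128 + 32 + 2 = 20898
Value: -20898



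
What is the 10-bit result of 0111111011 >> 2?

Original: 0111111011 (decimal 507)
Shift right by 2 positions
Drop the 2 low bits; fill with zeros on the left
Result: 0001111110 (decimal 126)
Equivalent: 507 >> 2 = 507 ÷ 2^2 = 126



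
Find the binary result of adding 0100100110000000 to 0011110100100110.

Add column by column from the right: bit + bit + carry-in; write the sum mod 2, carry 1 when the sum is 2 or 3.
carry:  1111001000000000
        0100100110000000
+       0011110100100110
------------------------
       01000011010100110
(the carry out of the leftmost column, 0, becomes the leading bit)
Decimal check:
  0100100110000000 = 16384 + 2048 + 256 + 128 = 18816
  0011110100100110 = 8192 + 4096 + 2048 + 1024 + 256 + 32 + 4 + 2 = 15654
  18816 + 15654 = 34470, and 01000011010100110 = 32768 + 1024 + 512 + 128 + 32 + 4 + 2 = 34470 ✓



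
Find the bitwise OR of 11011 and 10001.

OR: 1 when either bit is 1
  11011
| 10001
-------
  11011
Decimal: 27 | 17 = 27



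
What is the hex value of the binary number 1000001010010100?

Group into 4-bit nibbles from right:
  1000 = 8
  0010 = 2
  1001 = 9
  0100 = 4
Result: 8294



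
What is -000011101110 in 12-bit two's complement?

Original: 000011101110
Step 1 - Invert all bits: 111100010001
Step 2 - Add 1: 111100010010
Verification: 000011101110 + 111100010010 = 1000000000000; discarding the end carry (carry out of the top bit) leaves the 12-bit value 000000000000, as required for x + (-x)



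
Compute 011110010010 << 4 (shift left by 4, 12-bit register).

Original: 011110010010 (decimal 1938)
Shift left by 4 positions
Append 4 zeros on the right and drop the 4 high bits that overflow the 12-bit width
Result: 100100100000 (decimal 2336)
Equivalent: 1938 << 4 = 1938 × 2^4 = 31008, truncated to 12 bits = 2336



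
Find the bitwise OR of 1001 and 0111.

OR: 1 when either bit is 1
  1001
| 0111
------
  1111
Decimal: 9 | 7 = 15



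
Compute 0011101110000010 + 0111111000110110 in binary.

Add column by column from the right: bit + bit + carry-in; write the sum mod 2, carry 1 when the sum is 2 or 3.
carry:  1111110000001100
        0011101110000010
+       0111111000110110
------------------------
       01011100110111000
(the carry out of the leftmost column, 0, becomes the leading bit)
Decimal check:
  0011101110000010 = 8192 + 4096 + 2048 + 512 + 256 + 128 + 2 = 15234
  0111111000110110 = 16384 + 8192 + 4096 + 2048 + 1024 + 512 + 32 + 16 + 4 + 2 = 32310
  15234 + 32310 = 47544, and 01011100110111000 = 32768 + 8192 + 4096 + 2048 + 256 + 128 + 32 + 16 + 8 = 47544 ✓



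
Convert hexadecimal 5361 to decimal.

Expand by place value (powers of 16):
5361 = 5 × 16^3 + 3 × 16^2 + 6 × 16^1 + 1 × 16^0
= 5 × 4096 + 3 × 256 + 6 × 16 + 1 × 1
= 20480 + 768 + 96 + 1
= 21345



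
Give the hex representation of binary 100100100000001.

Group into 4-bit nibbles from right:
  0100 = 4
  1001 = 9
  0000 = 0
  0001 = 1
Result: 4901



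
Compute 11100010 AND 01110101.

AND: 1 only when both bits are 1
  11100010
& 01110101
----------
  01100000
Decimal: 226 & 117 = 96



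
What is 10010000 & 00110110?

AND: 1 only when both bits are 1
  10010000
& 00110110
----------
  00010000
Decimal: 144 & 54 = 16



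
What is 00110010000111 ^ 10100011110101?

XOR: 1 when bits differ
  00110010000111
^ 10100011110101
----------------
  10010001110010
Decimal: 3207 ^ 10485 = 9330



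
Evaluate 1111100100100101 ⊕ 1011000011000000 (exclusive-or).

XOR: 1 when bits differ
  1111100100100101
^ 1011000011000000
------------------
  0100100111100101
Decimal: 63781 ^ 45248 = 18917



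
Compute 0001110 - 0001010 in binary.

Method 1 - Direct subtraction (column by column from the right: bit − bit − borrow-in; if negative, add 2 and borrow 1 from the next column):
borrow: 0000000
        0001110
-       0001010
---------------
        0000100

Method 2 - Add two's complement:
Two's complement of 0001010: invert → 1110101, add 1 → 1110110
  0001110
+ 1110110
---------
 10000100  (end carry out of the top bit = 1)
Discarding the end carry: 0000100
Decimal check:
  0001110 = 8 + 4 + 2 = 14
  0001010 = 8 + 2 = 10
  14 - 10 = 4, and 0000100 = 4 ✓



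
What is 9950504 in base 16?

Using repeated division by 16 (digits 10–15 are A–F):
9950504 ÷ 16 = 621906 remainder 8
621906 ÷ 16 = 38869 remainder 2
38869 ÷ 16 = 2429 remainder 5
2429 ÷ 16 = 151 remainder 13 (D)
151 ÷ 16 = 9 remainder 7
9 ÷ 16 = 0 remainder 9
Reading remainders bottom to top: 97D528



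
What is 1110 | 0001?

OR: 1 when either bit is 1
  1110
| 0001
------
  1111
Decimal: 14 | 1 = 15



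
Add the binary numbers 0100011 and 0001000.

Add column by column from the right: bit + bit + carry-in; write the sum mod 2, carry 1 when the sum is 2 or 3.
carry:  0000000
        0100011
+       0001000
---------------
       00101011
(the carry out of the leftmost column, 0, becomes the leading bit)
Decimal check:
  0100011 = 32 + 2 + 1 = 35
  0001000 = 8
  35 + 8 = 43, and 00101011 = 32 + 8 + 2 + 1 = 43 ✓



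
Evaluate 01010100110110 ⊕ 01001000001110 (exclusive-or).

XOR: 1 when bits differ
  01010100110110
^ 01001000001110
----------------
  00011100111000
Decimal: 5430 ^ 4622 = 1848



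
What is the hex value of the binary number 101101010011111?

Group into 4-bit nibbles from right:
  0101 = 5
  1010 = A
  1001 = 9
  1111 = F
Result: 5A9F



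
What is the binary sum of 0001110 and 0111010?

Add column by column from the right: bit + bit + carry-in; write the sum mod 2, carry 1 when the sum is 2 or 3.
carry:  1111100
        0001110
+       0111010
---------------
       01001000
(the carry out of the leftmost column, 0, becomes the leading bit)
Decimal check:
  0001110 = 8 + 4 + 2 = 14
  0111010 = 32 + 16 + 8 + 2 = 58
  14 + 58 = 72, and 01001000 = 64 + 8 = 72 ✓



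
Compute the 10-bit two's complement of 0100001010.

Original: 0100001010
Step 1 - Invert all bits: 1011110101
Step 2 - Add 1: 1011110110
Verification: 0100001010 + 1011110110 = 10000000000; discarding the end carry (carry out of the top bit) leaves the 10-bit value 0000000000, as required for x + (-x)



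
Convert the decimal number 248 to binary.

Using repeated division by 2:
248 ÷ 2 = 124 remainder 0
124 ÷ 2 = 62 remainder 0
62 ÷ 2 = 31 remainder 0
31 ÷ 2 = 15 remainder 1
15 ÷ 2 = 7 remainder 1
7 ÷ 2 = 3 remainder 1
3 ÷ 2 = 1 remainder 1
1 ÷ 2 = 0 remainder 1
Reading remainders bottom to top: 11111000



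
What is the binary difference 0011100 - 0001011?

Method 1 - Direct subtraction (column by column from the right: bit − bit − borrow-in; if negative, add 2 and borrow 1 from the next column):
borrow: 0000110
        0011100
-       0001011
---------------
        0010001

Method 2 - Add two's complement:
Two's complement of 0001011: invert → 1110100, add 1 → 1110101
  0011100
+ 1110101
---------
 10010001  (end carry out of the top bit = 1)
Discarding the end carry: 0010001
Decimal check:
  0011100 = 16 + 8 + 4 = 28
  0001011 = 8 + 2 + 1 = 11
  28 - 11 = 17, and 0010001 = 16 + 1 = 17 ✓



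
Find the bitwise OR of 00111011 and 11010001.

OR: 1 when either bit is 1
  00111011
| 11010001
----------
  11111011
Decimal: 59 | 209 = 251



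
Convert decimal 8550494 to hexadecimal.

Using repeated division by 16 (digits 10–15 are A–F):
8550494 ÷ 16 = 534405 remainder 14 (E)
534405 ÷ 16 = 33400 remainder 5
33400 ÷ 16 = 2087 remainder 8
2087 ÷ 16 = 130 remainder 7
130 ÷ 16 = 8 remainder 2
8 ÷ 16 = 0 remainder 8
Reading remainders bottom to top: 82785E



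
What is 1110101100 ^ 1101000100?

XOR: 1 when bits differ
  1110101100
^ 1101000100
------------
  0011101000
Decimal: 940 ^ 836 = 232



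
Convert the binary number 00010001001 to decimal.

Sum of powers of 2 for each 1-bit:
2^0 + 2^3 + 2^7
= 1 + 8 + 128
= 137



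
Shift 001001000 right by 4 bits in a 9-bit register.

Original: 001001000 (decimal 72)
Shift right by 4 positions
Drop the 4 low bits; fill with zeros on the left
Result: 000000100 (decimal 4)
Equivalent: 72 >> 4 = 72 ÷ 2^4 = 4



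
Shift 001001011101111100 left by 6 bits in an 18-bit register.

Original: 001001011101111100 (decimal 38780)
Shift left by 6 positions
Append 6 zeros on the right and drop the 6 high bits that overflow the 18-bit width
Result: 011101111100000000 (decimal 122624)
Equivalent: 38780 << 6 = 38780 × 2^6 = 2481920, truncated to 18 bits = 122624



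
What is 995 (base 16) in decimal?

Expand by place value (powers of 16):
995 = 9 × 16^2 + 9 × 16^1 + 5 × 16^0
= 9 × 256 + 9 × 16 + 5 × 1
= 2304 + 144 + 5
= 2453



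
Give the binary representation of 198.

Using repeated division by 2:
198 ÷ 2 = 99 remainder 0
99 ÷ 2 = 49 remainder 1
49 ÷ 2 = 24 remainder 1
24 ÷ 2 = 12 remainder 0
12 ÷ 2 = 6 remainder 0
6 ÷ 2 = 3 remainder 0
3 ÷ 2 = 1 remainder 1
1 ÷ 2 = 0 remainder 1
Reading remainders bottom to top: 11000110



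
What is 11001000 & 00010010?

AND: 1 only when both bits are 1
  11001000
& 00010010
----------
  00000000
Decimal: 200 & 18 = 0



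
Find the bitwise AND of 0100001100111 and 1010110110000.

AND: 1 only when both bits are 1
  0100001100111
& 1010110110000
---------------
  0000000100000
Decimal: 2151 & 5552 = 32



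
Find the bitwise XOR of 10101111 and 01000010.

XOR: 1 when bits differ
  10101111
^ 01000010
----------
  11101101
Decimal: 175 ^ 66 = 237



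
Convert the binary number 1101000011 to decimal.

Sum of powers of 2 for each 1-bit:
2^0 + 2^1 + 2^6 + 2^8 + 2^9
= 1 + 2 + 64 + 256 + 512
= 835



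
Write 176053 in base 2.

Using repeated division by 2:
176053 ÷ 2 = 88026 remainder 1
88026 ÷ 2 = 44013 remainder 0
44013 ÷ 2 = 22006 remainder 1
22006 ÷ 2 = 11003 remainder 0
11003 ÷ 2 = 5501 remainder 1
5501 ÷ 2 = 2750 remainder 1
2750 ÷ 2 = 1375 remainder 0
1375 ÷ 2 = 687 remainder 1
687 ÷ 2 = 343 remainder 1
343 ÷ 2 = 171 remainder 1
171 ÷ 2 = 85 remainder 1
85 ÷ 2 = 42 remainder 1
42 ÷ 2 = 21 remainder 0
21 ÷ 2 = 10 remainder 1
10 ÷ 2 = 5 remainder 0
5 ÷ 2 = 2 remainder 1
2 ÷ 2 = 1 remainder 0
1 ÷ 2 = 0 remainder 1
Reading remainders bottom to top: 101010111110110101



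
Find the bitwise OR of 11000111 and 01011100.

OR: 1 when either bit is 1
  11000111
| 01011100
----------
  11011111
Decimal: 199 | 92 = 223



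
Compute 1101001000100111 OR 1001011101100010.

OR: 1 when either bit is 1
  1101001000100111
| 1001011101100010
------------------
  1101011101100111
Decimal: 53799 | 38754 = 55143



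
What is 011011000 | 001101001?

OR: 1 when either bit is 1
  011011000
| 001101001
-----------
  011111001
Decimal: 216 | 105 = 249



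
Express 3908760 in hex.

Using repeated division by 16 (digits 10–15 are A–F):
3908760 ÷ 16 = 244297 remainder 8
244297 ÷ 16 = 15268 remainder 9
15268 ÷ 16 = 954 remainder 4
954 ÷ 16 = 59 remainder 10 (A)
59 ÷ 16 = 3 remainder 11 (B)
3 ÷ 16 = 0 remainder 3
Reading remainders bottom to top: 3BA498



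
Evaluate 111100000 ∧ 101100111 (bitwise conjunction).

AND: 1 only when both bits are 1
  111100000
& 101100111
-----------
  101100000
Decimal: 480 & 359 = 352



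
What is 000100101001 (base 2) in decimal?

Sum of powers of 2 for each 1-bit:
2^0 + 2^3 + 2^5 + 2^8
= 1 + 8 + 32 + 256
= 297



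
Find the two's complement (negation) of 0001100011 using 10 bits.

Original: 0001100011
Step 1 - Invert all bits: 1110011100
Step 2 - Add 1: 1110011101
Verification: 0001100011 + 1110011101 = 10000000000; discarding the end carry (carry out of the top bit) leaves the 10-bit value 0000000000, as required for x + (-x)



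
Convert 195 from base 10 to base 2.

Using repeated division by 2:
195 ÷ 2 = 97 remainder 1
97 ÷ 2 = 48 remainder 1
48 ÷ 2 = 24 remainder 0
24 ÷ 2 = 12 remainder 0
12 ÷ 2 = 6 remainder 0
6 ÷ 2 = 3 remainder 0
3 ÷ 2 = 1 remainder 1
1 ÷ 2 = 0 remainder 1
Reading remainders bottom to top: 11000011



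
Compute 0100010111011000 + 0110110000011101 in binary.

Add column by column from the right: bit + bit + carry-in; write the sum mod 2, carry 1 when the sum is 2 or 3.
carry:  1001100000110000
        0100010111011000
+       0110110000011101
------------------------
       01011000111110101
(the carry out of the leftmost column, 0, becomes the leading bit)
Decimal check:
  0100010111011000 = 16384 + 1024 + 256 + 128 + 64 + 16 + 8 = 17880
  0110110000011101 = 16384 + 8192 + 2048 + 1024 + 16 + 8 + 4 + 1 = 27677
  17880 + 27677 = 45557, and 01011000111110101 = 32768 + 8192 + 4096 + 256 + 128 + 64 + 32 + 16 + 4 + 1 = 45557 ✓



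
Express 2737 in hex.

Using repeated division by 16 (digits 10–15 are A–F):
2737 ÷ 16 = 171 remainder 1
171 ÷ 16 = 10 remainder 11 (B)
10 ÷ 16 = 0 remainder 10 (A)
Reading remainders bottom to top: AB1



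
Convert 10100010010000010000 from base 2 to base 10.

Sum of powers of 2 for each 1-bit:
2^4 + 2^10 + 2^13 + 2^17 + 2^19
= 16 + 1024 + 8192 + 131072 + 524288
= 664592



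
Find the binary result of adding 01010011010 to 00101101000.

Add column by column from the right: bit + bit + carry-in; write the sum mod 2, carry 1 when the sum is 2 or 3.
carry:  11111110000
        01010011010
+       00101101000
-------------------
       010000000010
(the carry out of the leftmost column, 0, becomes the leading bit)
Decimal check:
  01010011010 = 512 + 128 + 16 + 8 + 2 = 666
  00101101000 = 256 + 64 + 32 + 8 = 360
  666 + 360 = 1026, and 010000000010 = 1024 + 2 = 1026 ✓



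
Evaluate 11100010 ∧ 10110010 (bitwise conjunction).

AND: 1 only when both bits are 1
  11100010
& 10110010
----------
  10100010
Decimal: 226 & 178 = 162



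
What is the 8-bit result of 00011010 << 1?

Original: 00011010 (decimal 26)
Shift left by 1 position
Append 1 zero on the right
Result: 00110100 (decimal 52)
Equivalent: 26 << 1 = 26 × 2^1 = 52



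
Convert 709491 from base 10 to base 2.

Using repeated division by 2:
709491 ÷ 2 = 354745 remainder 1
354745 ÷ 2 = 177372 remainder 1
177372 ÷ 2 = 88686 remainder 0
88686 ÷ 2 = 44343 remainder 0
44343 ÷ 2 = 22171 remainder 1
22171 ÷ 2 = 11085 remainder 1
11085 ÷ 2 = 5542 remainder 1
5542 ÷ 2 = 2771 remainder 0
2771 ÷ 2 = 1385 remainder 1
1385 ÷ 2 = 692 remainder 1
692 ÷ 2 = 346 remainder 0
346 ÷ 2 = 173 remainder 0
173 ÷ 2 = 86 remainder 1
86 ÷ 2 = 43 remainder 0
43 ÷ 2 = 21 remainder 1
21 ÷ 2 = 10 remainder 1
10 ÷ 2 = 5 remainder 0
5 ÷ 2 = 2 remainder 1
2 ÷ 2 = 1 remainder 0
1 ÷ 2 = 0 remainder 1
Reading remainders bottom to top: 10101101001101110011



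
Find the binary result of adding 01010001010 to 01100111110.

Add column by column from the right: bit + bit + carry-in; write the sum mod 2, carry 1 when the sum is 2 or 3.
carry:  10001111100
        01010001010
+       01100111110
-------------------
       010111001000
(the carry out of the leftmost column, 0, becomes the leading bit)
Decimal check:
  01010001010 = 512 + 128 + 8 + 2 = 650
  01100111110 = 512 + 256 + 32 + 16 + 8 + 4 + 2 = 830
  650 + 830 = 1480, and 010111001000 = 1024 + 256 + 128 + 64 + 8 = 1480 ✓



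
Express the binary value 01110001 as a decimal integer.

Sum of powers of 2 for each 1-bit:
2^0 + 2^4 + 2^5 + 2^6
= 1 + 16 + 32 + 64
= 113



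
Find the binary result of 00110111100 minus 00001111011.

Method 1 - Direct subtraction (column by column from the right: bit − bit − borrow-in; if negative, add 2 and borrow 1 from the next column):
borrow: 00010000110
        00110111100
-       00001111011
-------------------
        00101000001

Method 2 - Add two's complement:
Two's complement of 00001111011: invert → 11110000100, add 1 → 11110000101
  00110111100
+ 11110000101
-------------
 100101000001  (end carry out of the top bit = 1)
Discarding the end carry: 00101000001
Decimal check:
  00110111100 = 256 + 128 + 32 + 16 + 8 + 4 = 444
  00001111011 = 64 + 32 + 16 + 8 + 2 + 1 = 123
  444 - 123 = 321, and 00101000001 = 256 + 64 + 1 = 321 ✓



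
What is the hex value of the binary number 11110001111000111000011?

Group into 4-bit nibbles from right:
  0111 = 7
  1000 = 8
  1111 = F
  0001 = 1
  1100 = C
  0011 = 3
Result: 78F1C3



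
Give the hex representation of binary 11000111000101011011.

Group into 4-bit nibbles from right:
  1100 = C
  0111 = 7
  0001 = 1
  0101 = 5
  1011 = B
Result: C715B



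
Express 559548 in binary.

Using repeated division by 2:
559548 ÷ 2 = 279774 remainder 0
279774 ÷ 2 = 139887 remainder 0
139887 ÷ 2 = 69943 remainder 1
69943 ÷ 2 = 34971 remainder 1
34971 ÷ 2 = 17485 remainder 1
17485 ÷ 2 = 8742 remainder 1
8742 ÷ 2 = 4371 remainder 0
4371 ÷ 2 = 2185 remainder 1
2185 ÷ 2 = 1092 remainder 1
1092 ÷ 2 = 546 remainder 0
546 ÷ 2 = 273 remainder 0
273 ÷ 2 = 136 remainder 1
136 ÷ 2 = 68 remainder 0
68 ÷ 2 = 34 remainder 0
34 ÷ 2 = 17 remainder 0
17 ÷ 2 = 8 remainder 1
8 ÷ 2 = 4 remainder 0
4 ÷ 2 = 2 remainder 0
2 ÷ 2 = 1 remainder 0
1 ÷ 2 = 0 remainder 1
Reading remainders bottom to top: 10001000100110111100



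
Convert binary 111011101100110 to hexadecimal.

Group into 4-bit nibbles from right:
  0111 = 7
  0111 = 7
  0110 = 6
  0110 = 6
Result: 7766



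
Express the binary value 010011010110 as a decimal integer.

Sum of powers of 2 for each 1-bit:
2^1 + 2^2 + 2^4 + 2^6 + 2^7 + 2^10
= 2 + 4 + 16 + 64 + 128 + 1024
= 1238



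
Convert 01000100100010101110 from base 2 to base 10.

Sum of powers of 2 for each 1-bit:
2^1 + 2^2 + 2^3 + 2^5 + 2^7 + 2^11 + 2^14 + 2^18
= 2 + 4 + 8 + 32 + 128 + 2048 + 16384 + 262144
= 280750



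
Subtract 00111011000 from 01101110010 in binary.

Method 1 - Direct subtraction (column by column from the right: bit − bit − borrow-in; if negative, add 2 and borrow 1 from the next column):
borrow: 01100110000
        01101110010
-       00111011000
-------------------
        00110011010

Method 2 - Add two's complement:
Two's complement of 00111011000: invert → 11000100111, add 1 → 11000101000
  01101110010
+ 11000101000
-------------
 100110011010  (end carry out of the top bit = 1)
Discarding the end carry: 00110011010
Decimal check:
  01101110010 = 512 + 256 + 64 + 32 + 16 + 2 = 882
  00111011000 = 256 + 128 + 64 + 16 + 8 = 472
  882 - 472 = 410, and 00110011010 = 256 + 128 + 16 + 8 + 2 = 410 ✓



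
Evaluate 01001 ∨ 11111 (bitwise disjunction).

OR: 1 when either bit is 1
  01001
| 11111
-------
  11111
Decimal: 9 | 31 = 31



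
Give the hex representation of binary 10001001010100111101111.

Group into 4-bit nibbles from right:
  0100 = 4
  0100 = 4
  1010 = A
  1001 = 9
  1110 = E
  1111 = F
Result: 44A9EF



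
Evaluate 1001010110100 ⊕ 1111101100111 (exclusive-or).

XOR: 1 when bits differ
  1001010110100
^ 1111101100111
---------------
  0110111010011
Decimal: 4788 ^ 8039 = 3539



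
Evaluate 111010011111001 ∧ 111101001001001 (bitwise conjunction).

AND: 1 only when both bits are 1
  111010011111001
& 111101001001001
-----------------
  111000001001001
Decimal: 29945 & 31305 = 28745



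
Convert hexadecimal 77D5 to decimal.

Expand by place value (powers of 16):
Digit values: D = 13
77D5 = 7 × 16^3 + 7 × 16^2 + 13 × 16^1 + 5 × 16^0
= 7 × 4096 + 7 × 256 + 13 × 16 + 5 × 1
= 28672 + 1792 + 208 + 5
= 30677

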